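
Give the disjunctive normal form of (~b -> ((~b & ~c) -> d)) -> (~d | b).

~d | b

(~b -> ((~b & ~c) -> d)) -> (~d | b)
≡ ~(~b -> ((~b & ~c) -> d)) | ~d | b   [eliminate ->]
≡ ~(~~b | ((~b & ~c) -> d)) | ~d | b   [eliminate ->]
≡ ~(~~b | ~(~b & ~c) | d) | ~d | b   [eliminate ->]
≡ (~~~b & ~~(~b & ~c) & ~d) | ~d | b   [De Morgan]
≡ (~b & ~~(~b & ~c) & ~d) | ~d | b   [double negation]
≡ (~b & ~b & ~c & ~d) | ~d | b   [double negation]
≡ ~d | b   [simplify]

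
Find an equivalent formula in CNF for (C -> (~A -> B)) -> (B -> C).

(C -> (~A -> B)) -> (B -> C)
⇔ ~(C -> (~A -> B)) | (B -> C)   — eliminate ->
⇔ ~(~C | (~A -> B)) | (B -> C)   — eliminate ->
⇔ ~(~C | ~~A | B) | (B -> C)   — eliminate ->
⇔ ~(~C | ~~A | B) | ~B | C   — eliminate ->
⇔ (~~C & ~~~A & ~B) | ~B | C   — De Morgan
⇔ (C & ~~~A & ~B) | ~B | C   — double negation
⇔ (C & ~A & ~B) | ~B | C   — double negation
⇔ (C | ~B | C) & (~A | ~B | C) & (~B | ~B | C)   — distribute | over &
⇔ C | ~B   — simplify

C | ~B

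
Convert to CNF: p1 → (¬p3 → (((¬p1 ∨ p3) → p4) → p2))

¬p1 ∨ p3 ∨ p2

p1 → (¬p3 → (((¬p1 ∨ p3) → p4) → p2))
= ¬p1 ∨ (¬p3 → (((¬p1 ∨ p3) → p4) → p2))   — eliminate →
= ¬p1 ∨ ¬¬p3 ∨ (((¬p1 ∨ p3) → p4) → p2)   — eliminate →
= ¬p1 ∨ ¬¬p3 ∨ ¬((¬p1 ∨ p3) → p4) ∨ p2   — eliminate →
= ¬p1 ∨ ¬¬p3 ∨ ¬(¬(¬p1 ∨ p3) ∨ p4) ∨ p2   — eliminate →
= ¬p1 ∨ p3 ∨ ¬(¬(¬p1 ∨ p3) ∨ p4) ∨ p2   — double negation
= ¬p1 ∨ p3 ∨ (¬¬(¬p1 ∨ p3) ∧ ¬p4) ∨ p2   — De Morgan
= ¬p1 ∨ p3 ∨ ((¬p1 ∨ p3) ∧ ¬p4) ∨ p2   — double negation
= (¬p1 ∨ p3 ∨ ¬p1 ∨ p3 ∨ p2) ∧ (¬p1 ∨ p3 ∨ ¬p4 ∨ p2)   — distribute ∨ over ∧
= ¬p1 ∨ p3 ∨ p2   — simplify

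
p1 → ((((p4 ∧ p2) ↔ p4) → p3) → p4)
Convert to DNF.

¬p1 ∨ (¬p4 ∧ ¬p3) ∨ p4

p1 → ((((p4 ∧ p2) ↔ p4) → p3) → p4)
⇔ ¬p1 ∨ ((((p4 ∧ p2) ↔ p4) → p3) → p4)   (eliminate →)
⇔ ¬p1 ∨ ¬(((p4 ∧ p2) ↔ p4) → p3) ∨ p4   (eliminate →)
⇔ ¬p1 ∨ ¬(¬((p4 ∧ p2) ↔ p4) ∨ p3) ∨ p4   (eliminate →)
⇔ ¬p1 ∨ ¬(¬(((p4 ∧ p2) → p4) ∧ (p4 → (p4 ∧ p2))) ∨ p3) ∨ p4   (eliminate ↔)
⇔ ¬p1 ∨ ¬(¬((¬(p4 ∧ p2) ∨ p4) ∧ (p4 → (p4 ∧ p2))) ∨ p3) ∨ p4   (eliminate →)
⇔ ¬p1 ∨ ¬(¬((¬(p4 ∧ p2) ∨ p4) ∧ (¬p4 ∨ (p4 ∧ p2))) ∨ p3) ∨ p4   (eliminate →)
⇔ ¬p1 ∨ (¬¬((¬(p4 ∧ p2) ∨ p4) ∧ (¬p4 ∨ (p4 ∧ p2))) ∧ ¬p3) ∨ p4   (De Morgan)
⇔ ¬p1 ∨ ((¬(p4 ∧ p2) ∨ p4) ∧ (¬p4 ∨ (p4 ∧ p2)) ∧ ¬p3) ∨ p4   (double negation)
⇔ ¬p1 ∨ ((¬p4 ∨ ¬p2 ∨ p4) ∧ (¬p4 ∨ (p4 ∧ p2)) ∧ ¬p3) ∨ p4   (De Morgan)
⇔ ¬p1 ∨ (¬p4 ∧ ¬p4 ∧ ¬p3) ∨ (¬p4 ∧ p4 ∧ p2 ∧ ¬p3) ∨ (¬p2 ∧ ¬p4 ∧ ¬p3) ∨ (¬p2 ∧ p4 ∧ p2 ∧ ¬p3) ∨ (p4 ∧ ¬p4 ∧ ¬p3) ∨ (p4 ∧ p4 ∧ p2 ∧ ¬p3) ∨ p4   (distribute ∧ over ∨)
⇔ ¬p1 ∨ (¬p4 ∧ ¬p3) ∨ p4   (simplify)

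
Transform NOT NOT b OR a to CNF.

b OR a

NOT NOT b OR a
≡ b OR a   [double negation]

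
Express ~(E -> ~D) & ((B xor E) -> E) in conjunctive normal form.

~(E -> ~D) & ((B xor E) -> E)
= ~(~E | ~D) & ((B xor E) -> E)   — eliminate ->
= ~(~E | ~D) & (~(B xor E) | E)   — eliminate ->
= ~(~E | ~D) & (~((B | E) & ~(B & E)) | E)   — expand xor
= ~~E & ~~D & (~((B | E) & ~(B & E)) | E)   — De Morgan
= E & ~~D & (~((B | E) & ~(B & E)) | E)   — double negation
= E & D & (~((B | E) & ~(B & E)) | E)   — double negation
= E & D & (~(B | E) | ~~(B & E) | E)   — De Morgan
= E & D & ((~B & ~E) | ~~(B & E) | E)   — De Morgan
= E & D & ((~B & ~E) | (B & E) | E)   — double negation
= E & D & (~B | B | E) & (~B | E | E) & (~E | B | E) & (~E | E | E)   — distribute | over &
= E & D   — simplify

E & D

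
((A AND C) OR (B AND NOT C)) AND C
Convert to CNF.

((A AND C) OR (B AND NOT C)) AND C
≡ (A OR B) AND (A OR NOT C) AND (C OR B) AND (C OR NOT C) AND C   [distribute OR over AND]
≡ (A OR B) AND (A OR NOT C) AND C   [simplify]

(A OR B) AND (A OR NOT C) AND C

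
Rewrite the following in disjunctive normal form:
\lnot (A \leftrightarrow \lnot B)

\lnot (A \leftrightarrow \lnot B)
≡ \lnot ((A \to \lnot B) \land (\lnot B \to A))   — eliminate \leftrightarrow
≡ \lnot ((\lnot A \lor \lnot B) \land (\lnot B \to A))   — eliminate \to
≡ \lnot ((\lnot A \lor \lnot B) \land (\lnot \lnot B \lor A))   — eliminate \to
≡ \lnot (\lnot A \lor \lnot B) \lor \lnot (\lnot \lnot B \lor A)   — De Morgan
≡ (\lnot \lnot A \land \lnot \lnot B) \lor \lnot (\lnot \lnot B \lor A)   — De Morgan
≡ (A \land \lnot \lnot B) \lor \lnot (\lnot \lnot B \lor A)   — double negation
≡ (A \land B) \lor \lnot (\lnot \lnot B \lor A)   — double negation
≡ (A \land B) \lor (\lnot \lnot \lnot B \land \lnot A)   — De Morgan
≡ (A \land B) \lor (\lnot B \land \lnot A)   — double negation

(A \land B) \lor (\lnot B \land \lnot A)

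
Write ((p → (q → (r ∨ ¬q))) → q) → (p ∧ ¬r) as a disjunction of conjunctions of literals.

((p → (q → (r ∨ ¬q))) → q) → (p ∧ ¬r)
⇔ ¬((p → (q → (r ∨ ¬q))) → q) ∨ (p ∧ ¬r)   (eliminate →)
⇔ ¬(¬(p → (q → (r ∨ ¬q))) ∨ q) ∨ (p ∧ ¬r)   (eliminate →)
⇔ ¬(¬(¬p ∨ (q → (r ∨ ¬q))) ∨ q) ∨ (p ∧ ¬r)   (eliminate →)
⇔ ¬(¬(¬p ∨ ¬q ∨ r ∨ ¬q) ∨ q) ∨ (p ∧ ¬r)   (eliminate →)
⇔ (¬¬(¬p ∨ ¬q ∨ r ∨ ¬q) ∧ ¬q) ∨ (p ∧ ¬r)   (De Morgan)
⇔ ((¬p ∨ ¬q ∨ r ∨ ¬q) ∧ ¬q) ∨ (p ∧ ¬r)   (double negation)
⇔ (¬p ∧ ¬q) ∨ (¬q ∧ ¬q) ∨ (r ∧ ¬q) ∨ (¬q ∧ ¬q) ∨ (p ∧ ¬r)   (distribute ∧ over ∨)
⇔ ¬q ∨ (p ∧ ¬r)   (simplify)

¬q ∨ (p ∧ ¬r)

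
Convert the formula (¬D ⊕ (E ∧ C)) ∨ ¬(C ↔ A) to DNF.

(¬D ⊕ (E ∧ C)) ∨ ¬(C ↔ A)
≡ (¬D ∧ ¬(E ∧ C)) ∨ (¬¬D ∧ E ∧ C) ∨ ¬(C ↔ A)   — expand ⊕
≡ (¬D ∧ ¬(E ∧ C)) ∨ (¬¬D ∧ E ∧ C) ∨ ¬((C → A) ∧ (A → C))   — eliminate ↔
≡ (¬D ∧ ¬(E ∧ C)) ∨ (¬¬D ∧ E ∧ C) ∨ ¬((¬C ∨ A) ∧ (A → C))   — eliminate →
≡ (¬D ∧ ¬(E ∧ C)) ∨ (¬¬D ∧ E ∧ C) ∨ ¬((¬C ∨ A) ∧ (¬A ∨ C))   — eliminate →
≡ (¬D ∧ (¬E ∨ ¬C)) ∨ (¬¬D ∧ E ∧ C) ∨ ¬((¬C ∨ A) ∧ (¬A ∨ C))   — De Morgan
≡ (¬D ∧ (¬E ∨ ¬C)) ∨ (D ∧ E ∧ C) ∨ ¬((¬C ∨ A) ∧ (¬A ∨ C))   — double negation
≡ (¬D ∧ (¬E ∨ ¬C)) ∨ (D ∧ E ∧ C) ∨ ¬(¬C ∨ A) ∨ ¬(¬A ∨ C)   — De Morgan
≡ (¬D ∧ (¬E ∨ ¬C)) ∨ (D ∧ E ∧ C) ∨ (¬¬C ∧ ¬A) ∨ ¬(¬A ∨ C)   — De Morgan
≡ (¬D ∧ (¬E ∨ ¬C)) ∨ (D ∧ E ∧ C) ∨ (C ∧ ¬A) ∨ ¬(¬A ∨ C)   — double negation
≡ (¬D ∧ (¬E ∨ ¬C)) ∨ (D ∧ E ∧ C) ∨ (C ∧ ¬A) ∨ (¬¬A ∧ ¬C)   — De Morgan
≡ (¬D ∧ (¬E ∨ ¬C)) ∨ (D ∧ E ∧ C) ∨ (C ∧ ¬A) ∨ (A ∧ ¬C)   — double negation
≡ (¬D ∧ ¬E) ∨ (¬D ∧ ¬C) ∨ (D ∧ E ∧ C) ∨ (C ∧ ¬A) ∨ (A ∧ ¬C)   — distribute ∧ over ∨

(¬D ∧ ¬E) ∨ (¬D ∧ ¬C) ∨ (D ∧ E ∧ C) ∨ (C ∧ ¬A) ∨ (A ∧ ¬C)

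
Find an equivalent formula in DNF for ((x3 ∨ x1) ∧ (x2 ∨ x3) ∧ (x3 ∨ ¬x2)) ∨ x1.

x3 ∨ x1

((x3 ∨ x1) ∧ (x2 ∨ x3) ∧ (x3 ∨ ¬x2)) ∨ x1
= (x3 ∧ x2 ∧ x3) ∨ (x3 ∧ x2 ∧ ¬x2) ∨ (x3 ∧ x3 ∧ x3) ∨ (x3 ∧ x3 ∧ ¬x2) ∨ (x1 ∧ x2 ∧ x3) ∨ (x1 ∧ x2 ∧ ¬x2) ∨ (x1 ∧ x3 ∧ x3) ∨ (x1 ∧ x3 ∧ ¬x2) ∨ x1   — distribute ∧ over ∨
= x3 ∨ x1   — simplify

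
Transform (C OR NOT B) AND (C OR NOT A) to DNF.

C OR (NOT B AND NOT A)

(C OR NOT B) AND (C OR NOT A)
= (C AND C) OR (C AND NOT A) OR (NOT B AND C) OR (NOT B AND NOT A)   (distribute AND over OR)
= C OR (NOT B AND NOT A)   (simplify)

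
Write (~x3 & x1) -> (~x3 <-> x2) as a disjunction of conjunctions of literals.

(~x3 & x1) -> (~x3 <-> x2)
≡ ~(~x3 & x1) | (~x3 <-> x2)   — eliminate ->
≡ ~(~x3 & x1) | ((~x3 -> x2) & (x2 -> ~x3))   — eliminate <->
≡ ~(~x3 & x1) | ((~~x3 | x2) & (x2 -> ~x3))   — eliminate ->
≡ ~(~x3 & x1) | ((~~x3 | x2) & (~x2 | ~x3))   — eliminate ->
≡ ~~x3 | ~x1 | ((~~x3 | x2) & (~x2 | ~x3))   — De Morgan
≡ x3 | ~x1 | ((~~x3 | x2) & (~x2 | ~x3))   — double negation
≡ x3 | ~x1 | ((x3 | x2) & (~x2 | ~x3))   — double negation
≡ x3 | ~x1 | (x3 & ~x2) | (x3 & ~x3) | (x2 & ~x2) | (x2 & ~x3)   — distribute & over |
≡ x3 | ~x1 | (x2 & ~x3)   — simplify

x3 | ~x1 | (x2 & ~x3)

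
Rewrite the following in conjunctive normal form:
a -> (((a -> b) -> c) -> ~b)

a -> (((a -> b) -> c) -> ~b)
⇔ ~a | (((a -> b) -> c) -> ~b)   (eliminate ->)
⇔ ~a | ~((a -> b) -> c) | ~b   (eliminate ->)
⇔ ~a | ~(~(a -> b) | c) | ~b   (eliminate ->)
⇔ ~a | ~(~(~a | b) | c) | ~b   (eliminate ->)
⇔ ~a | (~~(~a | b) & ~c) | ~b   (De Morgan)
⇔ ~a | ((~a | b) & ~c) | ~b   (double negation)
⇔ (~a | ~a | b | ~b) & (~a | ~c | ~b)   (distribute | over &)
⇔ ~a | ~c | ~b   (simplify)

~a | ~c | ~b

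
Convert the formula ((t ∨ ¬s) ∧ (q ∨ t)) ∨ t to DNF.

t ∨ (¬s ∧ q)

((t ∨ ¬s) ∧ (q ∨ t)) ∨ t
≡ (t ∧ q) ∨ (t ∧ t) ∨ (¬s ∧ q) ∨ (¬s ∧ t) ∨ t   — distribute ∧ over ∨
≡ t ∨ (¬s ∧ q)   — simplify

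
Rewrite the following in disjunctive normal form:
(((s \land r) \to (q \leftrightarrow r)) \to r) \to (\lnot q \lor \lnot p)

(((s \land r) \to (q \leftrightarrow r)) \to r) \to (\lnot q \lor \lnot p)
= \lnot (((s \land r) \to (q \leftrightarrow r)) \to r) \lor \lnot q \lor \lnot p   [eliminate \to]
= \lnot (\lnot ((s \land r) \to (q \leftrightarrow r)) \lor r) \lor \lnot q \lor \lnot p   [eliminate \to]
= \lnot (\lnot (\lnot (s \land r) \lor (q \leftrightarrow r)) \lor r) \lor \lnot q \lor \lnot p   [eliminate \to]
= \lnot (\lnot (\lnot (s \land r) \lor ((q \to r) \land (r \to q))) \lor r) \lor \lnot q \lor \lnot p   [eliminate \leftrightarrow]
= \lnot (\lnot (\lnot (s \land r) \lor ((\lnot q \lor r) \land (r \to q))) \lor r) \lor \lnot q \lor \lnot p   [eliminate \to]
= \lnot (\lnot (\lnot (s \land r) \lor ((\lnot q \lor r) \land (\lnot r \lor q))) \lor r) \lor \lnot q \lor \lnot p   [eliminate \to]
= (\lnot \lnot (\lnot (s \land r) \lor ((\lnot q \lor r) \land (\lnot r \lor q))) \land \lnot r) \lor \lnot q \lor \lnot p   [De Morgan]
= ((\lnot (s \land r) \lor ((\lnot q \lor r) \land (\lnot r \lor q))) \land \lnot r) \lor \lnot q \lor \lnot p   [double negation]
= ((\lnot s \lor \lnot r \lor ((\lnot q \lor r) \land (\lnot r \lor q))) \land \lnot r) \lor \lnot q \lor \lnot p   [De Morgan]
= (\lnot s \land \lnot r) \lor (\lnot r \land \lnot r) \lor (\lnot q \land \lnot r \land \lnot r) \lor (\lnot q \land q \land \lnot r) \lor (r \land \lnot r \land \lnot r) \lor (r \land q \land \lnot r) \lor \lnot q \lor \lnot p   [distribute \land over \lor]
= \lnot r \lor \lnot q \lor \lnot p   [simplify]

\lnot r \lor \lnot q \lor \lnot p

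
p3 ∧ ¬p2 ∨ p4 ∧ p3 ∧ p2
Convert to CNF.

p3 ∧ ¬p2 ∨ p4 ∧ p3 ∧ p2
⇔ (p3 ∨ p4) ∧ (p3 ∨ p3) ∧ (p3 ∨ p2) ∧ (¬p2 ∨ p4) ∧ (¬p2 ∨ p3) ∧ (¬p2 ∨ p2)   — distribute ∨ over ∧
⇔ p3 ∧ (¬p2 ∨ p4)   — simplify

p3 ∧ (¬p2 ∨ p4)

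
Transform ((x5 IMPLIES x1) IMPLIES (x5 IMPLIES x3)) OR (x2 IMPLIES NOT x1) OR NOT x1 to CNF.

NOT x1 OR NOT x5 OR x3 OR NOT x2

((x5 IMPLIES x1) IMPLIES (x5 IMPLIES x3)) OR (x2 IMPLIES NOT x1) OR NOT x1
≡ NOT (x5 IMPLIES x1) OR (x5 IMPLIES x3) OR (x2 IMPLIES NOT x1) OR NOT x1   [eliminate IMPLIES]
≡ NOT (NOT x5 OR x1) OR (x5 IMPLIES x3) OR (x2 IMPLIES NOT x1) OR NOT x1   [eliminate IMPLIES]
≡ NOT (NOT x5 OR x1) OR NOT x5 OR x3 OR (x2 IMPLIES NOT x1) OR NOT x1   [eliminate IMPLIES]
≡ NOT (NOT x5 OR x1) OR NOT x5 OR x3 OR NOT x2 OR NOT x1 OR NOT x1   [eliminate IMPLIES]
≡ (NOT NOT x5 AND NOT x1) OR NOT x5 OR x3 OR NOT x2 OR NOT x1 OR NOT x1   [De Morgan]
≡ (x5 AND NOT x1) OR NOT x5 OR x3 OR NOT x2 OR NOT x1 OR NOT x1   [double negation]
≡ (x5 OR NOT x5 OR x3 OR NOT x2 OR NOT x1 OR NOT x1) AND (NOT x1 OR NOT x5 OR x3 OR NOT x2 OR NOT x1 OR NOT x1)   [distribute OR over AND]
≡ NOT x1 OR NOT x5 OR x3 OR NOT x2   [simplify]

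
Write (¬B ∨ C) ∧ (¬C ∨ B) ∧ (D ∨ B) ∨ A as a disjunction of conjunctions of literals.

(¬B ∨ C) ∧ (¬C ∨ B) ∧ (D ∨ B) ∨ A
⇔ ¬B ∧ ¬C ∧ D ∨ ¬B ∧ ¬C ∧ B ∨ ¬B ∧ B ∧ D ∨ ¬B ∧ B ∧ B ∨ C ∧ ¬C ∧ D ∨ C ∧ ¬C ∧ B ∨ C ∧ B ∧ D ∨ C ∧ B ∧ B ∨ A   (distribute ∧ over ∨)
⇔ ¬B ∧ ¬C ∧ D ∨ C ∧ B ∨ A   (simplify)

¬B ∧ ¬C ∧ D ∨ C ∧ B ∨ A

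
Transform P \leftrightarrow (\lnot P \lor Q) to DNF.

P \leftrightarrow (\lnot P \lor Q)
= (P \to (\lnot P \lor Q)) \land ((\lnot P \lor Q) \to P)   — eliminate \leftrightarrow
= (\lnot P \lor \lnot P \lor Q) \land ((\lnot P \lor Q) \to P)   — eliminate \to
= (\lnot P \lor \lnot P \lor Q) \land (\lnot (\lnot P \lor Q) \lor P)   — eliminate \to
= (\lnot P \lor \lnot P \lor Q) \land ((\lnot \lnot P \land \lnot Q) \lor P)   — De Morgan
= (\lnot P \lor \lnot P \lor Q) \land ((P \land \lnot Q) \lor P)   — double negation
= (\lnot P \land P \land \lnot Q) \lor (\lnot P \land P) \lor (\lnot P \land P \land \lnot Q) \lor (\lnot P \land P) \lor (Q \land P \land \lnot Q) \lor (Q \land P)   — distribute \land over \lor
= Q \land P   — simplify

Q \land P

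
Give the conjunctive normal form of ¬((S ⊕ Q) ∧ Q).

¬((S ⊕ Q) ∧ Q)
≡ ¬((S ∨ Q) ∧ ¬(S ∧ Q) ∧ Q)   [expand ⊕]
≡ ¬(S ∨ Q) ∨ ¬¬(S ∧ Q) ∨ ¬Q   [De Morgan]
≡ (¬S ∧ ¬Q) ∨ ¬¬(S ∧ Q) ∨ ¬Q   [De Morgan]
≡ (¬S ∧ ¬Q) ∨ (S ∧ Q) ∨ ¬Q   [double negation]
≡ (¬S ∨ S ∨ ¬Q) ∧ (¬S ∨ Q ∨ ¬Q) ∧ (¬Q ∨ S ∨ ¬Q) ∧ (¬Q ∨ Q ∨ ¬Q)   [distribute ∨ over ∧]
≡ ¬Q ∨ S   [simplify]

¬Q ∨ S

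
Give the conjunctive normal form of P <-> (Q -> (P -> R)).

(~P | ~Q | R) & P

P <-> (Q -> (P -> R))
= (P -> (Q -> (P -> R))) & ((Q -> (P -> R)) -> P)   [eliminate <->]
= (~P | (Q -> (P -> R))) & ((Q -> (P -> R)) -> P)   [eliminate ->]
= (~P | ~Q | (P -> R)) & ((Q -> (P -> R)) -> P)   [eliminate ->]
= (~P | ~Q | ~P | R) & ((Q -> (P -> R)) -> P)   [eliminate ->]
= (~P | ~Q | ~P | R) & (~(Q -> (P -> R)) | P)   [eliminate ->]
= (~P | ~Q | ~P | R) & (~(~Q | (P -> R)) | P)   [eliminate ->]
= (~P | ~Q | ~P | R) & (~(~Q | ~P | R) | P)   [eliminate ->]
= (~P | ~Q | ~P | R) & ((~~Q & ~~P & ~R) | P)   [De Morgan]
= (~P | ~Q | ~P | R) & ((Q & ~~P & ~R) | P)   [double negation]
= (~P | ~Q | ~P | R) & ((Q & P & ~R) | P)   [double negation]
= (~P | ~Q | ~P | R) & (Q | P) & (P | P) & (~R | P)   [distribute | over &]
= (~P | ~Q | R) & P   [simplify]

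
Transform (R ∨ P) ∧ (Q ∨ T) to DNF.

(R ∧ Q) ∨ (R ∧ T) ∨ (P ∧ Q) ∨ (P ∧ T)

(R ∨ P) ∧ (Q ∨ T)
= (R ∧ Q) ∨ (R ∧ T) ∨ (P ∧ Q) ∨ (P ∧ T)   [distribute ∧ over ∨]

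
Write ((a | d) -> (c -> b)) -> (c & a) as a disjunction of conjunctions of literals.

((a | d) -> (c -> b)) -> (c & a)
= ~((a | d) -> (c -> b)) | (c & a)   (eliminate ->)
= ~(~(a | d) | (c -> b)) | (c & a)   (eliminate ->)
= ~(~(a | d) | ~c | b) | (c & a)   (eliminate ->)
= (~~(a | d) & ~~c & ~b) | (c & a)   (De Morgan)
= ((a | d) & ~~c & ~b) | (c & a)   (double negation)
= ((a | d) & c & ~b) | (c & a)   (double negation)
= (a & c & ~b) | (d & c & ~b) | (c & a)   (distribute & over |)
= (d & c & ~b) | (c & a)   (simplify)

(d & c & ~b) | (c & a)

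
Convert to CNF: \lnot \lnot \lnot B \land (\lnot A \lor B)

\lnot B \land (\lnot A \lor B)

\lnot \lnot \lnot B \land (\lnot A \lor B)
⇔ \lnot B \land (\lnot A \lor B)   [double negation]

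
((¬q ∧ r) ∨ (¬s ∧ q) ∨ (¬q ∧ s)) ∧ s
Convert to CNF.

((¬q ∧ r) ∨ (¬s ∧ q) ∨ (¬q ∧ s)) ∧ s
⇔ (¬q ∨ ¬s ∨ ¬q) ∧ (¬q ∨ ¬s ∨ s) ∧ (¬q ∨ q ∨ ¬q) ∧ (¬q ∨ q ∨ s) ∧ (r ∨ ¬s ∨ ¬q) ∧ (r ∨ ¬s ∨ s) ∧ (r ∨ q ∨ ¬q) ∧ (r ∨ q ∨ s) ∧ s
⇔ (¬q ∨ ¬s) ∧ s

(¬q ∨ ¬s) ∧ s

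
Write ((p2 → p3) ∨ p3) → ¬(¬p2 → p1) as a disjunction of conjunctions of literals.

(p2 ∧ ¬p3) ∨ (¬p2 ∧ ¬p1)

((p2 → p3) ∨ p3) → ¬(¬p2 → p1)
≡ ¬((p2 → p3) ∨ p3) ∨ ¬(¬p2 → p1)   (eliminate →)
≡ ¬(¬p2 ∨ p3 ∨ p3) ∨ ¬(¬p2 → p1)   (eliminate →)
≡ ¬(¬p2 ∨ p3 ∨ p3) ∨ ¬(¬¬p2 ∨ p1)   (eliminate →)
≡ (¬¬p2 ∧ ¬p3 ∧ ¬p3) ∨ ¬(¬¬p2 ∨ p1)   (De Morgan)
≡ (p2 ∧ ¬p3 ∧ ¬p3) ∨ ¬(¬¬p2 ∨ p1)   (double negation)
≡ (p2 ∧ ¬p3 ∧ ¬p3) ∨ (¬¬¬p2 ∧ ¬p1)   (De Morgan)
≡ (p2 ∧ ¬p3 ∧ ¬p3) ∨ (¬p2 ∧ ¬p1)   (double negation)
≡ (p2 ∧ ¬p3) ∨ (¬p2 ∧ ¬p1)   (simplify)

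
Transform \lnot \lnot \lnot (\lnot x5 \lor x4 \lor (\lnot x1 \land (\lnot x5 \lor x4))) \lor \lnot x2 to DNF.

(x5 \land \lnot x4) \lor \lnot x2

\lnot \lnot \lnot (\lnot x5 \lor x4 \lor (\lnot x1 \land (\lnot x5 \lor x4))) \lor \lnot x2
⇔ \lnot (\lnot x5 \lor x4 \lor (\lnot x1 \land (\lnot x5 \lor x4))) \lor \lnot x2   (double negation)
⇔ (\lnot \lnot x5 \land \lnot x4 \land \lnot (\lnot x1 \land (\lnot x5 \lor x4))) \lor \lnot x2   (De Morgan)
⇔ (x5 \land \lnot x4 \land \lnot (\lnot x1 \land (\lnot x5 \lor x4))) \lor \lnot x2   (double negation)
⇔ (x5 \land \lnot x4 \land (\lnot \lnot x1 \lor \lnot (\lnot x5 \lor x4))) \lor \lnot x2   (De Morgan)
⇔ (x5 \land \lnot x4 \land (x1 \lor \lnot (\lnot x5 \lor x4))) \lor \lnot x2   (double negation)
⇔ (x5 \land \lnot x4 \land (x1 \lor (\lnot \lnot x5 \land \lnot x4))) \lor \lnot x2   (De Morgan)
⇔ (x5 \land \lnot x4 \land (x1 \lor (x5 \land \lnot x4))) \lor \lnot x2   (double negation)
⇔ (x5 \land \lnot x4 \land x1) \lor (x5 \land \lnot x4 \land x5 \land \lnot x4) \lor \lnot x2   (distribute \land over \lor)
⇔ (x5 \land \lnot x4) \lor \lnot x2   (simplify)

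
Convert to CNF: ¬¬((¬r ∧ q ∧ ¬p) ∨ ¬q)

¬¬((¬r ∧ q ∧ ¬p) ∨ ¬q)
= (¬r ∧ q ∧ ¬p) ∨ ¬q   (double negation)
= (¬r ∨ ¬q) ∧ (q ∨ ¬q) ∧ (¬p ∨ ¬q)   (distribute ∨ over ∧)
= (¬r ∨ ¬q) ∧ (¬p ∨ ¬q)   (simplify)

(¬r ∨ ¬q) ∧ (¬p ∨ ¬q)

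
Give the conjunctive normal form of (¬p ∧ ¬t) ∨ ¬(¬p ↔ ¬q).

(¬p ∧ ¬t) ∨ ¬(¬p ↔ ¬q)
⇔ (¬p ∧ ¬t) ∨ ¬((¬p → ¬q) ∧ (¬q → ¬p))   (eliminate ↔)
⇔ (¬p ∧ ¬t) ∨ ¬((¬¬p ∨ ¬q) ∧ (¬q → ¬p))   (eliminate →)
⇔ (¬p ∧ ¬t) ∨ ¬((¬¬p ∨ ¬q) ∧ (¬¬q ∨ ¬p))   (eliminate →)
⇔ (¬p ∧ ¬t) ∨ ¬(¬¬p ∨ ¬q) ∨ ¬(¬¬q ∨ ¬p)   (De Morgan)
⇔ (¬p ∧ ¬t) ∨ (¬¬¬p ∧ ¬¬q) ∨ ¬(¬¬q ∨ ¬p)   (De Morgan)
⇔ (¬p ∧ ¬t) ∨ (¬p ∧ ¬¬q) ∨ ¬(¬¬q ∨ ¬p)   (double negation)
⇔ (¬p ∧ ¬t) ∨ (¬p ∧ q) ∨ ¬(¬¬q ∨ ¬p)   (double negation)
⇔ (¬p ∧ ¬t) ∨ (¬p ∧ q) ∨ (¬¬¬q ∧ ¬¬p)   (De Morgan)
⇔ (¬p ∧ ¬t) ∨ (¬p ∧ q) ∨ (¬q ∧ ¬¬p)   (double negation)
⇔ (¬p ∧ ¬t) ∨ (¬p ∧ q) ∨ (¬q ∧ p)   (double negation)
⇔ (¬p ∨ ¬p ∨ ¬q) ∧ (¬p ∨ ¬p ∨ p) ∧ (¬p ∨ q ∨ ¬q) ∧ (¬p ∨ q ∨ p) ∧ (¬t ∨ ¬p ∨ ¬q) ∧ (¬t ∨ ¬p ∨ p) ∧ (¬t ∨ q ∨ ¬q) ∧ (¬t ∨ q ∨ p)   (distribute ∨ over ∧)
⇔ (¬p ∨ ¬q) ∧ (¬t ∨ q ∨ p)   (simplify)

(¬p ∨ ¬q) ∧ (¬t ∨ q ∨ p)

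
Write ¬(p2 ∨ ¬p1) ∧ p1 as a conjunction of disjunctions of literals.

¬p2 ∧ p1

¬(p2 ∨ ¬p1) ∧ p1
= ¬p2 ∧ ¬¬p1 ∧ p1   (De Morgan)
= ¬p2 ∧ p1 ∧ p1   (double negation)
= ¬p2 ∧ p1   (simplify)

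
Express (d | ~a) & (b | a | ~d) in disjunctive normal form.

(d | ~a) & (b | a | ~d)
≡ (d & b) | (d & a) | (d & ~d) | (~a & b) | (~a & a) | (~a & ~d)   (distribute & over |)
≡ (d & b) | (d & a) | (~a & b) | (~a & ~d)   (simplify)

(d & b) | (d & a) | (~a & b) | (~a & ~d)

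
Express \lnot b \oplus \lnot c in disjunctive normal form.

(\lnot b \land c) \lor (b \land \lnot c)

\lnot b \oplus \lnot c
⇔ (\lnot b \land \lnot \lnot c) \lor (\lnot \lnot b \land \lnot c)   [expand \oplus]
⇔ (\lnot b \land c) \lor (\lnot \lnot b \land \lnot c)   [double negation]
⇔ (\lnot b \land c) \lor (b \land \lnot c)   [double negation]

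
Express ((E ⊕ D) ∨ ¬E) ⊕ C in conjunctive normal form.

(¬E ∨ ¬D ∨ C) ∧ (¬E ∨ D ∨ ¬C) ∧ (E ∨ ¬C)

((E ⊕ D) ∨ ¬E) ⊕ C
= ((E ⊕ D) ∨ ¬E ∨ C) ∧ ¬(((E ⊕ D) ∨ ¬E) ∧ C)   — expand ⊕
= (((E ∨ D) ∧ ¬(E ∧ D)) ∨ ¬E ∨ C) ∧ ¬(((E ⊕ D) ∨ ¬E) ∧ C)   — expand ⊕
= (((E ∨ D) ∧ ¬(E ∧ D)) ∨ ¬E ∨ C) ∧ ¬((((E ∨ D) ∧ ¬(E ∧ D)) ∨ ¬E) ∧ C)   — expand ⊕
= (((E ∨ D) ∧ (¬E ∨ ¬D)) ∨ ¬E ∨ C) ∧ ¬((((E ∨ D) ∧ ¬(E ∧ D)) ∨ ¬E) ∧ C)   — De Morgan
= (((E ∨ D) ∧ (¬E ∨ ¬D)) ∨ ¬E ∨ C) ∧ (¬(((E ∨ D) ∧ ¬(E ∧ D)) ∨ ¬E) ∨ ¬C)   — De Morgan
= (((E ∨ D) ∧ (¬E ∨ ¬D)) ∨ ¬E ∨ C) ∧ ((¬((E ∨ D) ∧ ¬(E ∧ D)) ∧ ¬¬E) ∨ ¬C)   — De Morgan
= (((E ∨ D) ∧ (¬E ∨ ¬D)) ∨ ¬E ∨ C) ∧ (((¬(E ∨ D) ∨ ¬¬(E ∧ D)) ∧ ¬¬E) ∨ ¬C)   — De Morgan
= (((E ∨ D) ∧ (¬E ∨ ¬D)) ∨ ¬E ∨ C) ∧ ((((¬E ∧ ¬D) ∨ ¬¬(E ∧ D)) ∧ ¬¬E) ∨ ¬C)   — De Morgan
= (((E ∨ D) ∧ (¬E ∨ ¬D)) ∨ ¬E ∨ C) ∧ ((((¬E ∧ ¬D) ∨ (E ∧ D)) ∧ ¬¬E) ∨ ¬C)   — double negation
= (((E ∨ D) ∧ (¬E ∨ ¬D)) ∨ ¬E ∨ C) ∧ ((((¬E ∧ ¬D) ∨ (E ∧ D)) ∧ E) ∨ ¬C)   — double negation
= (E ∨ D ∨ ¬E ∨ C) ∧ (¬E ∨ ¬D ∨ ¬E ∨ C) ∧ (¬E ∨ E ∨ ¬C) ∧ (¬E ∨ D ∨ ¬C) ∧ (¬D ∨ E ∨ ¬C) ∧ (¬D ∨ D ∨ ¬C) ∧ (E ∨ ¬C)   — distribute ∨ over ∧
= (¬E ∨ ¬D ∨ C) ∧ (¬E ∨ D ∨ ¬C) ∧ (E ∨ ¬C)   — simplify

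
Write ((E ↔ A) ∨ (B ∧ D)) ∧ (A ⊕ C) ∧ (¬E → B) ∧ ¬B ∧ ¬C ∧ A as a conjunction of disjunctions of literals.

((E ↔ A) ∨ (B ∧ D)) ∧ (A ⊕ C) ∧ (¬E → B) ∧ ¬B ∧ ¬C ∧ A
≡ (((E → A) ∧ (A → E)) ∨ (B ∧ D)) ∧ (A ⊕ C) ∧ (¬E → B) ∧ ¬B ∧ ¬C ∧ A
≡ (((¬E ∨ A) ∧ (A → E)) ∨ (B ∧ D)) ∧ (A ⊕ C) ∧ (¬E → B) ∧ ¬B ∧ ¬C ∧ A
≡ (((¬E ∨ A) ∧ (¬A ∨ E)) ∨ (B ∧ D)) ∧ (A ⊕ C) ∧ (¬E → B) ∧ ¬B ∧ ¬C ∧ A
≡ (((¬E ∨ A) ∧ (¬A ∨ E)) ∨ (B ∧ D)) ∧ (A ∨ C) ∧ ¬(A ∧ C) ∧ (¬E → B) ∧ ¬B ∧ ¬C ∧ A
≡ (((¬E ∨ A) ∧ (¬A ∨ E)) ∨ (B ∧ D)) ∧ (A ∨ C) ∧ ¬(A ∧ C) ∧ (¬¬E ∨ B) ∧ ¬B ∧ ¬C ∧ A
≡ (((¬E ∨ A) ∧ (¬A ∨ E)) ∨ (B ∧ D)) ∧ (A ∨ C) ∧ (¬A ∨ ¬C) ∧ (¬¬E ∨ B) ∧ ¬B ∧ ¬C ∧ A
≡ (((¬E ∨ A) ∧ (¬A ∨ E)) ∨ (B ∧ D)) ∧ (A ∨ C) ∧ (¬A ∨ ¬C) ∧ (E ∨ B) ∧ ¬B ∧ ¬C ∧ A
≡ (¬E ∨ A ∨ B) ∧ (¬E ∨ A ∨ D) ∧ (¬A ∨ E ∨ B) ∧ (¬A ∨ E ∨ D) ∧ (A ∨ C) ∧ (¬A ∨ ¬C) ∧ (E ∨ B) ∧ ¬B ∧ ¬C ∧ A
≡ (¬A ∨ E ∨ D) ∧ (E ∨ B) ∧ ¬B ∧ ¬C ∧ A

(¬A ∨ E ∨ D) ∧ (E ∨ B) ∧ ¬B ∧ ¬C ∧ A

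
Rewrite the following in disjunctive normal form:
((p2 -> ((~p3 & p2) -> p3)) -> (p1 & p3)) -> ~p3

((p2 -> ((~p3 & p2) -> p3)) -> (p1 & p3)) -> ~p3
≡ ~((p2 -> ((~p3 & p2) -> p3)) -> (p1 & p3)) | ~p3   [eliminate ->]
≡ ~(~(p2 -> ((~p3 & p2) -> p3)) | (p1 & p3)) | ~p3   [eliminate ->]
≡ ~(~(~p2 | ((~p3 & p2) -> p3)) | (p1 & p3)) | ~p3   [eliminate ->]
≡ ~(~(~p2 | ~(~p3 & p2) | p3) | (p1 & p3)) | ~p3   [eliminate ->]
≡ (~~(~p2 | ~(~p3 & p2) | p3) & ~(p1 & p3)) | ~p3   [De Morgan]
≡ ((~p2 | ~(~p3 & p2) | p3) & ~(p1 & p3)) | ~p3   [double negation]
≡ ((~p2 | ~~p3 | ~p2 | p3) & ~(p1 & p3)) | ~p3   [De Morgan]
≡ ((~p2 | p3 | ~p2 | p3) & ~(p1 & p3)) | ~p3   [double negation]
≡ ((~p2 | p3 | ~p2 | p3) & (~p1 | ~p3)) | ~p3   [De Morgan]
≡ (~p2 & ~p1) | (~p2 & ~p3) | (p3 & ~p1) | (p3 & ~p3) | (~p2 & ~p1) | (~p2 & ~p3) | (p3 & ~p1) | (p3 & ~p3) | ~p3   [distribute & over |]
≡ (~p2 & ~p1) | (p3 & ~p1) | ~p3   [simplify]

(~p2 & ~p1) | (p3 & ~p1) | ~p3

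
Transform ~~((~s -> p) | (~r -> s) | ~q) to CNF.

s | p | r | ~q

~~((~s -> p) | (~r -> s) | ~q)
⇔ ~~(~~s | p | (~r -> s) | ~q)   [eliminate ->]
⇔ ~~(~~s | p | ~~r | s | ~q)   [eliminate ->]
⇔ ~~s | p | ~~r | s | ~q   [double negation]
⇔ s | p | ~~r | s | ~q   [double negation]
⇔ s | p | r | s | ~q   [double negation]
⇔ s | p | r | ~q   [simplify]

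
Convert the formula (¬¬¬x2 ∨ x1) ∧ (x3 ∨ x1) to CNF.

(¬¬¬x2 ∨ x1) ∧ (x3 ∨ x1)
≡ (¬x2 ∨ x1) ∧ (x3 ∨ x1)

(¬x2 ∨ x1) ∧ (x3 ∨ x1)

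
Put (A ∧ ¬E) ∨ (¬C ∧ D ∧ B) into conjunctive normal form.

(A ∧ ¬E) ∨ (¬C ∧ D ∧ B)
≡ (A ∨ ¬C) ∧ (A ∨ D) ∧ (A ∨ B) ∧ (¬E ∨ ¬C) ∧ (¬E ∨ D) ∧ (¬E ∨ B)   (distribute ∨ over ∧)

(A ∨ ¬C) ∧ (A ∨ D) ∧ (A ∨ B) ∧ (¬E ∨ ¬C) ∧ (¬E ∨ D) ∧ (¬E ∨ B)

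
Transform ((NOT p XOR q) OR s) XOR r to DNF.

((NOT p XOR q) OR s) XOR r
⇔ (((NOT p XOR q) OR s) AND NOT r) OR (NOT ((NOT p XOR q) OR s) AND r)   — expand XOR
⇔ (((NOT p AND NOT q) OR (NOT NOT p AND q) OR s) AND NOT r) OR (NOT ((NOT p XOR q) OR s) AND r)   — expand XOR
⇔ (((NOT p AND NOT q) OR (NOT NOT p AND q) OR s) AND NOT r) OR (NOT ((NOT p AND NOT q) OR (NOT NOT p AND q) OR s) AND r)   — expand XOR
⇔ (((NOT p AND NOT q) OR (p AND q) OR s) AND NOT r) OR (NOT ((NOT p AND NOT q) OR (NOT NOT p AND q) OR s) AND r)   — double negation
⇔ (((NOT p AND NOT q) OR (p AND q) OR s) AND NOT r) OR (NOT (NOT p AND NOT q) AND NOT (NOT NOT p AND q) AND NOT s AND r)   — De Morgan
⇔ (((NOT p AND NOT q) OR (p AND q) OR s) AND NOT r) OR ((NOT NOT p OR NOT NOT q) AND NOT (NOT NOT p AND q) AND NOT s AND r)   — De Morgan
⇔ (((NOT p AND NOT q) OR (p AND q) OR s) AND NOT r) OR ((p OR NOT NOT q) AND NOT (NOT NOT p AND q) AND NOT s AND r)   — double negation
⇔ (((NOT p AND NOT q) OR (p AND q) OR s) AND NOT r) OR ((p OR q) AND NOT (NOT NOT p AND q) AND NOT s AND r)   — double negation
⇔ (((NOT p AND NOT q) OR (p AND q) OR s) AND NOT r) OR ((p OR q) AND (NOT NOT NOT p OR NOT q) AND NOT s AND r)   — De Morgan
⇔ (((NOT p AND NOT q) OR (p AND q) OR s) AND NOT r) OR ((p OR q) AND (NOT p OR NOT q) AND NOT s AND r)   — double negation
⇔ (NOT p AND NOT q AND NOT r) OR (p AND q AND NOT r) OR (s AND NOT r) OR (p AND NOT p AND NOT s AND r) OR (p AND NOT q AND NOT s AND r) OR (q AND NOT p AND NOT s AND r) OR (q AND NOT q AND NOT s AND r)   — distribute AND over OR
⇔ (NOT p AND NOT q AND NOT r) OR (p AND q AND NOT r) OR (s AND NOT r) OR (p AND NOT q AND NOT s AND r) OR (q AND NOT p AND NOT s AND r)   — simplify

(NOT p AND NOT q AND NOT r) OR (p AND q AND NOT r) OR (s AND NOT r) OR (p AND NOT q AND NOT s AND r) OR (q AND NOT p AND NOT s AND r)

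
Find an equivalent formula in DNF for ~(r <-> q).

(r & ~q) | (q & ~r)

~(r <-> q)
= ~((r -> q) & (q -> r))
= ~((~r | q) & (q -> r))
= ~((~r | q) & (~q | r))
= ~(~r | q) | ~(~q | r)
= (~~r & ~q) | ~(~q | r)
= (r & ~q) | ~(~q | r)
= (r & ~q) | (~~q & ~r)
= (r & ~q) | (q & ~r)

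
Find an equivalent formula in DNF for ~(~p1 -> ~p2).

~p1 & p2

~(~p1 -> ~p2)
≡ ~(~~p1 | ~p2)   — eliminate ->
≡ ~~~p1 & ~~p2   — De Morgan
≡ ~p1 & ~~p2   — double negation
≡ ~p1 & p2   — double negation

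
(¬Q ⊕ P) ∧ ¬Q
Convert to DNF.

(¬Q ⊕ P) ∧ ¬Q
≡ ((¬Q ∧ ¬P) ∨ (¬¬Q ∧ P)) ∧ ¬Q   — expand ⊕
≡ ((¬Q ∧ ¬P) ∨ (Q ∧ P)) ∧ ¬Q   — double negation
≡ (¬Q ∧ ¬P ∧ ¬Q) ∨ (Q ∧ P ∧ ¬Q)   — distribute ∧ over ∨
≡ ¬Q ∧ ¬P   — simplify

¬Q ∧ ¬P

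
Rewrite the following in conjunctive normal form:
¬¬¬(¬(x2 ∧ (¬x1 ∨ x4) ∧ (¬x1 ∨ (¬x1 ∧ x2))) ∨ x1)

¬¬¬(¬(x2 ∧ (¬x1 ∨ x4) ∧ (¬x1 ∨ (¬x1 ∧ x2))) ∨ x1)
⇔ ¬(¬(x2 ∧ (¬x1 ∨ x4) ∧ (¬x1 ∨ (¬x1 ∧ x2))) ∨ x1)   [double negation]
⇔ ¬¬(x2 ∧ (¬x1 ∨ x4) ∧ (¬x1 ∨ (¬x1 ∧ x2))) ∧ ¬x1   [De Morgan]
⇔ x2 ∧ (¬x1 ∨ x4) ∧ (¬x1 ∨ (¬x1 ∧ x2)) ∧ ¬x1   [double negation]
⇔ x2 ∧ (¬x1 ∨ x4) ∧ (¬x1 ∨ ¬x1) ∧ (¬x1 ∨ x2) ∧ ¬x1   [distribute ∨ over ∧]
⇔ x2 ∧ ¬x1   [simplify]

x2 ∧ ¬x1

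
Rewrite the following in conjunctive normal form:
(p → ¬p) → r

p ∨ r

(p → ¬p) → r
≡ ¬(p → ¬p) ∨ r   — eliminate →
≡ ¬(¬p ∨ ¬p) ∨ r   — eliminate →
≡ (¬¬p ∧ ¬¬p) ∨ r   — De Morgan
≡ (p ∧ ¬¬p) ∨ r   — double negation
≡ (p ∧ p) ∨ r   — double negation
≡ (p ∨ r) ∧ (p ∨ r)   — distribute ∨ over ∧
≡ p ∨ r   — simplify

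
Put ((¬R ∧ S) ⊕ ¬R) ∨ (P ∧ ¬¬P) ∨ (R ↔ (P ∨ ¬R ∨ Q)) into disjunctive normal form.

(¬S ∧ ¬R) ∨ P ∨ (Q ∧ R)

((¬R ∧ S) ⊕ ¬R) ∨ (P ∧ ¬¬P) ∨ (R ↔ (P ∨ ¬R ∨ Q))
⇔ (¬R ∧ S ∧ ¬¬R) ∨ (¬(¬R ∧ S) ∧ ¬R) ∨ (P ∧ ¬¬P) ∨ (R ↔ (P ∨ ¬R ∨ Q))   (expand ⊕)
⇔ (¬R ∧ S ∧ ¬¬R) ∨ (¬(¬R ∧ S) ∧ ¬R) ∨ (P ∧ ¬¬P) ∨ ((R → (P ∨ ¬R ∨ Q)) ∧ ((P ∨ ¬R ∨ Q) → R))   (eliminate ↔)
⇔ (¬R ∧ S ∧ ¬¬R) ∨ (¬(¬R ∧ S) ∧ ¬R) ∨ (P ∧ ¬¬P) ∨ ((¬R ∨ P ∨ ¬R ∨ Q) ∧ ((P ∨ ¬R ∨ Q) → R))   (eliminate →)
⇔ (¬R ∧ S ∧ ¬¬R) ∨ (¬(¬R ∧ S) ∧ ¬R) ∨ (P ∧ ¬¬P) ∨ ((¬R ∨ P ∨ ¬R ∨ Q) ∧ (¬(P ∨ ¬R ∨ Q) ∨ R))   (eliminate →)
⇔ (¬R ∧ S ∧ R) ∨ (¬(¬R ∧ S) ∧ ¬R) ∨ (P ∧ ¬¬P) ∨ ((¬R ∨ P ∨ ¬R ∨ Q) ∧ (¬(P ∨ ¬R ∨ Q) ∨ R))   (double negation)
⇔ (¬R ∧ S ∧ R) ∨ ((¬¬R ∨ ¬S) ∧ ¬R) ∨ (P ∧ ¬¬P) ∨ ((¬R ∨ P ∨ ¬R ∨ Q) ∧ (¬(P ∨ ¬R ∨ Q) ∨ R))   (De Morgan)
⇔ (¬R ∧ S ∧ R) ∨ ((R ∨ ¬S) ∧ ¬R) ∨ (P ∧ ¬¬P) ∨ ((¬R ∨ P ∨ ¬R ∨ Q) ∧ (¬(P ∨ ¬R ∨ Q) ∨ R))   (double negation)
⇔ (¬R ∧ S ∧ R) ∨ ((R ∨ ¬S) ∧ ¬R) ∨ (P ∧ P) ∨ ((¬R ∨ P ∨ ¬R ∨ Q) ∧ (¬(P ∨ ¬R ∨ Q) ∨ R))   (double negation)
⇔ (¬R ∧ S ∧ R) ∨ ((R ∨ ¬S) ∧ ¬R) ∨ (P ∧ P) ∨ ((¬R ∨ P ∨ ¬R ∨ Q) ∧ ((¬P ∧ ¬¬R ∧ ¬Q) ∨ R))   (De Morgan)
⇔ (¬R ∧ S ∧ R) ∨ ((R ∨ ¬S) ∧ ¬R) ∨ (P ∧ P) ∨ ((¬R ∨ P ∨ ¬R ∨ Q) ∧ ((¬P ∧ R ∧ ¬Q) ∨ R))   (double negation)
⇔ (¬R ∧ S ∧ R) ∨ (R ∧ ¬R) ∨ (¬S ∧ ¬R) ∨ (P ∧ P) ∨ (¬R ∧ ¬P ∧ R ∧ ¬Q) ∨ (¬R ∧ R) ∨ (P ∧ ¬P ∧ R ∧ ¬Q) ∨ (P ∧ R) ∨ (¬R ∧ ¬P ∧ R ∧ ¬Q) ∨ (¬R ∧ R) ∨ (Q ∧ ¬P ∧ R ∧ ¬Q) ∨ (Q ∧ R)   (distribute ∧ over ∨)
⇔ (¬S ∧ ¬R) ∨ P ∨ (Q ∧ R)   (simplify)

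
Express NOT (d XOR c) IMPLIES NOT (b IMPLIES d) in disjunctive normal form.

(d AND NOT c) OR (NOT d AND c) OR (b AND NOT d)

NOT (d XOR c) IMPLIES NOT (b IMPLIES d)
≡ NOT NOT (d XOR c) OR NOT (b IMPLIES d)   [eliminate IMPLIES]
≡ NOT NOT ((d AND NOT c) OR (NOT d AND c)) OR NOT (b IMPLIES d)   [expand XOR]
≡ NOT NOT ((d AND NOT c) OR (NOT d AND c)) OR NOT (NOT b OR d)   [eliminate IMPLIES]
≡ (d AND NOT c) OR (NOT d AND c) OR NOT (NOT b OR d)   [double negation]
≡ (d AND NOT c) OR (NOT d AND c) OR (NOT NOT b AND NOT d)   [De Morgan]
≡ (d AND NOT c) OR (NOT d AND c) OR (b AND NOT d)   [double negation]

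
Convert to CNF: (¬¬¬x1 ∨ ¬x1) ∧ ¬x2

(¬¬¬x1 ∨ ¬x1) ∧ ¬x2
≡ (¬x1 ∨ ¬x1) ∧ ¬x2   — double negation
≡ ¬x1 ∧ ¬x2   — simplify

¬x1 ∧ ¬x2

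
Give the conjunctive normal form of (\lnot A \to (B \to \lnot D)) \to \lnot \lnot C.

(\lnot A \to (B \to \lnot D)) \to \lnot \lnot C
⇔ \lnot (\lnot A \to (B \to \lnot D)) \lor \lnot \lnot C   — eliminate \to
⇔ \lnot (\lnot \lnot A \lor (B \to \lnot D)) \lor \lnot \lnot C   — eliminate \to
⇔ \lnot (\lnot \lnot A \lor \lnot B \lor \lnot D) \lor \lnot \lnot C   — eliminate \to
⇔ (\lnot \lnot \lnot A \land \lnot \lnot B \land \lnot \lnot D) \lor \lnot \lnot C   — De Morgan
⇔ (\lnot A \land \lnot \lnot B \land \lnot \lnot D) \lor \lnot \lnot C   — double negation
⇔ (\lnot A \land B \land \lnot \lnot D) \lor \lnot \lnot C   — double negation
⇔ (\lnot A \land B \land D) \lor \lnot \lnot C   — double negation
⇔ (\lnot A \land B \land D) \lor C   — double negation
⇔ (\lnot A \lor C) \land (B \lor C) \land (D \lor C)   — distribute \lor over \land

(\lnot A \lor C) \land (B \lor C) \land (D \lor C)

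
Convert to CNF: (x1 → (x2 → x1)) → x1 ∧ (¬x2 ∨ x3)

x1 ∧ (¬x1 ∨ ¬x2 ∨ x3)

(x1 → (x2 → x1)) → x1 ∧ (¬x2 ∨ x3)
≡ ¬(x1 → (x2 → x1)) ∨ x1 ∧ (¬x2 ∨ x3)   — eliminate →
≡ ¬(¬x1 ∨ (x2 → x1)) ∨ x1 ∧ (¬x2 ∨ x3)   — eliminate →
≡ ¬(¬x1 ∨ ¬x2 ∨ x1) ∨ x1 ∧ (¬x2 ∨ x3)   — eliminate →
≡ ¬¬x1 ∧ ¬¬x2 ∧ ¬x1 ∨ x1 ∧ (¬x2 ∨ x3)   — De Morgan
≡ x1 ∧ ¬¬x2 ∧ ¬x1 ∨ x1 ∧ (¬x2 ∨ x3)   — double negation
≡ x1 ∧ x2 ∧ ¬x1 ∨ x1 ∧ (¬x2 ∨ x3)   — double negation
≡ (x1 ∨ x1) ∧ (x1 ∨ ¬x2 ∨ x3) ∧ (x2 ∨ x1) ∧ (x2 ∨ ¬x2 ∨ x3) ∧ (¬x1 ∨ x1) ∧ (¬x1 ∨ ¬x2 ∨ x3)   — distribute ∨ over ∧
≡ x1 ∧ (¬x1 ∨ ¬x2 ∨ x3)   — simplify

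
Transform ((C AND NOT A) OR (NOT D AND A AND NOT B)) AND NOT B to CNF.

((C AND NOT A) OR (NOT D AND A AND NOT B)) AND NOT B
⇔ (C OR NOT D) AND (C OR A) AND (C OR NOT B) AND (NOT A OR NOT D) AND (NOT A OR A) AND (NOT A OR NOT B) AND NOT B   [distribute OR over AND]
⇔ (C OR NOT D) AND (C OR A) AND (NOT A OR NOT D) AND NOT B   [simplify]

(C OR NOT D) AND (C OR A) AND (NOT A OR NOT D) AND NOT B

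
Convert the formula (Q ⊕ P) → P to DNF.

(¬Q ∧ ¬P) ∨ P

(Q ⊕ P) → P
≡ ¬(Q ⊕ P) ∨ P   [eliminate →]
≡ ¬((Q ∧ ¬P) ∨ (¬Q ∧ P)) ∨ P   [expand ⊕]
≡ (¬(Q ∧ ¬P) ∧ ¬(¬Q ∧ P)) ∨ P   [De Morgan]
≡ ((¬Q ∨ ¬¬P) ∧ ¬(¬Q ∧ P)) ∨ P   [De Morgan]
≡ ((¬Q ∨ P) ∧ ¬(¬Q ∧ P)) ∨ P   [double negation]
≡ ((¬Q ∨ P) ∧ (¬¬Q ∨ ¬P)) ∨ P   [De Morgan]
≡ ((¬Q ∨ P) ∧ (Q ∨ ¬P)) ∨ P   [double negation]
≡ (¬Q ∧ Q) ∨ (¬Q ∧ ¬P) ∨ (P ∧ Q) ∨ (P ∧ ¬P) ∨ P   [distribute ∧ over ∨]
≡ (¬Q ∧ ¬P) ∨ P   [simplify]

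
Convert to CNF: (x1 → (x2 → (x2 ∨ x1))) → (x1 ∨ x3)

x1 ∨ x3

(x1 → (x2 → (x2 ∨ x1))) → (x1 ∨ x3)
≡ ¬(x1 → (x2 → (x2 ∨ x1))) ∨ x1 ∨ x3   [eliminate →]
≡ ¬(¬x1 ∨ (x2 → (x2 ∨ x1))) ∨ x1 ∨ x3   [eliminate →]
≡ ¬(¬x1 ∨ ¬x2 ∨ x2 ∨ x1) ∨ x1 ∨ x3   [eliminate →]
≡ (¬¬x1 ∧ ¬¬x2 ∧ ¬x2 ∧ ¬x1) ∨ x1 ∨ x3   [De Morgan]
≡ (x1 ∧ ¬¬x2 ∧ ¬x2 ∧ ¬x1) ∨ x1 ∨ x3   [double negation]
≡ (x1 ∧ x2 ∧ ¬x2 ∧ ¬x1) ∨ x1 ∨ x3   [double negation]
≡ (x1 ∨ x1 ∨ x3) ∧ (x2 ∨ x1 ∨ x3) ∧ (¬x2 ∨ x1 ∨ x3) ∧ (¬x1 ∨ x1 ∨ x3)   [distribute ∨ over ∧]
≡ x1 ∨ x3   [simplify]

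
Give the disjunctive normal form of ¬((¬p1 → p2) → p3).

¬((¬p1 → p2) → p3)
⇔ ¬(¬(¬p1 → p2) ∨ p3)   (eliminate →)
⇔ ¬(¬(¬¬p1 ∨ p2) ∨ p3)   (eliminate →)
⇔ ¬¬(¬¬p1 ∨ p2) ∧ ¬p3   (De Morgan)
⇔ (¬¬p1 ∨ p2) ∧ ¬p3   (double negation)
⇔ (p1 ∨ p2) ∧ ¬p3   (double negation)
⇔ (p1 ∧ ¬p3) ∨ (p2 ∧ ¬p3)   (distribute ∧ over ∨)

(p1 ∧ ¬p3) ∨ (p2 ∧ ¬p3)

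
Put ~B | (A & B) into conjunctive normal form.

~B | A

~B | (A & B)
⇔ (~B | A) & (~B | B)   [distribute | over &]
⇔ ~B | A   [simplify]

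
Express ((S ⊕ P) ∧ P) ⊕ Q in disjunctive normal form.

((S ⊕ P) ∧ P) ⊕ Q
≡ ((S ⊕ P) ∧ P ∧ ¬Q) ∨ (¬((S ⊕ P) ∧ P) ∧ Q)
≡ (((S ∧ ¬P) ∨ (¬S ∧ P)) ∧ P ∧ ¬Q) ∨ (¬((S ⊕ P) ∧ P) ∧ Q)
≡ (((S ∧ ¬P) ∨ (¬S ∧ P)) ∧ P ∧ ¬Q) ∨ (¬(((S ∧ ¬P) ∨ (¬S ∧ P)) ∧ P) ∧ Q)
≡ (((S ∧ ¬P) ∨ (¬S ∧ P)) ∧ P ∧ ¬Q) ∨ ((¬((S ∧ ¬P) ∨ (¬S ∧ P)) ∨ ¬P) ∧ Q)
≡ (((S ∧ ¬P) ∨ (¬S ∧ P)) ∧ P ∧ ¬Q) ∨ (((¬(S ∧ ¬P) ∧ ¬(¬S ∧ P)) ∨ ¬P) ∧ Q)
≡ (((S ∧ ¬P) ∨ (¬S ∧ P)) ∧ P ∧ ¬Q) ∨ ((((¬S ∨ ¬¬P) ∧ ¬(¬S ∧ P)) ∨ ¬P) ∧ Q)
≡ (((S ∧ ¬P) ∨ (¬S ∧ P)) ∧ P ∧ ¬Q) ∨ ((((¬S ∨ P) ∧ ¬(¬S ∧ P)) ∨ ¬P) ∧ Q)
≡ (((S ∧ ¬P) ∨ (¬S ∧ P)) ∧ P ∧ ¬Q) ∨ ((((¬S ∨ P) ∧ (¬¬S ∨ ¬P)) ∨ ¬P) ∧ Q)
≡ (((S ∧ ¬P) ∨ (¬S ∧ P)) ∧ P ∧ ¬Q) ∨ ((((¬S ∨ P) ∧ (S ∨ ¬P)) ∨ ¬P) ∧ Q)
≡ (S ∧ ¬P ∧ P ∧ ¬Q) ∨ (¬S ∧ P ∧ P ∧ ¬Q) ∨ (¬S ∧ S ∧ Q) ∨ (¬S ∧ ¬P ∧ Q) ∨ (P ∧ S ∧ Q) ∨ (P ∧ ¬P ∧ Q) ∨ (¬P ∧ Q)
≡ (¬S ∧ P ∧ ¬Q) ∨ (P ∧ S ∧ Q) ∨ (¬P ∧ Q)

(¬S ∧ P ∧ ¬Q) ∨ (P ∧ S ∧ Q) ∨ (¬P ∧ Q)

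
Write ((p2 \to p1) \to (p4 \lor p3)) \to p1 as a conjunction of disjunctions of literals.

((p2 \to p1) \to (p4 \lor p3)) \to p1
= \lnot ((p2 \to p1) \to (p4 \lor p3)) \lor p1   [eliminate \to]
= \lnot (\lnot (p2 \to p1) \lor p4 \lor p3) \lor p1   [eliminate \to]
= \lnot (\lnot (\lnot p2 \lor p1) \lor p4 \lor p3) \lor p1   [eliminate \to]
= (\lnot \lnot (\lnot p2 \lor p1) \land \lnot p4 \land \lnot p3) \lor p1   [De Morgan]
= ((\lnot p2 \lor p1) \land \lnot p4 \land \lnot p3) \lor p1   [double negation]
= (\lnot p2 \lor p1 \lor p1) \land (\lnot p4 \lor p1) \land (\lnot p3 \lor p1)   [distribute \lor over \land]
= (\lnot p2 \lor p1) \land (\lnot p4 \lor p1) \land (\lnot p3 \lor p1)   [simplify]

(\lnot p2 \lor p1) \land (\lnot p4 \lor p1) \land (\lnot p3 \lor p1)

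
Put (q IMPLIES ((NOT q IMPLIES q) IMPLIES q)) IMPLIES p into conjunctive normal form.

(q OR p) AND (NOT q OR p)

(q IMPLIES ((NOT q IMPLIES q) IMPLIES q)) IMPLIES p
= NOT (q IMPLIES ((NOT q IMPLIES q) IMPLIES q)) OR p   (eliminate IMPLIES)
= NOT (NOT q OR ((NOT q IMPLIES q) IMPLIES q)) OR p   (eliminate IMPLIES)
= NOT (NOT q OR NOT (NOT q IMPLIES q) OR q) OR p   (eliminate IMPLIES)
= NOT (NOT q OR NOT (NOT NOT q OR q) OR q) OR p   (eliminate IMPLIES)
= (NOT NOT q AND NOT NOT (NOT NOT q OR q) AND NOT q) OR p   (De Morgan)
= (q AND NOT NOT (NOT NOT q OR q) AND NOT q) OR p   (double negation)
= (q AND (NOT NOT q OR q) AND NOT q) OR p   (double negation)
= (q AND (q OR q) AND NOT q) OR p   (double negation)
= (q OR p) AND (q OR q OR p) AND (NOT q OR p)   (distribute OR over AND)
= (q OR p) AND (NOT q OR p)   (simplify)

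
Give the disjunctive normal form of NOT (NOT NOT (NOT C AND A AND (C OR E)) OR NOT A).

(C AND A) OR (NOT C AND NOT E AND A)

NOT (NOT NOT (NOT C AND A AND (C OR E)) OR NOT A)
≡ NOT NOT NOT (NOT C AND A AND (C OR E)) AND NOT NOT A   [De Morgan]
≡ NOT (NOT C AND A AND (C OR E)) AND NOT NOT A   [double negation]
≡ (NOT NOT C OR NOT A OR NOT (C OR E)) AND NOT NOT A   [De Morgan]
≡ (C OR NOT A OR NOT (C OR E)) AND NOT NOT A   [double negation]
≡ (C OR NOT A OR (NOT C AND NOT E)) AND NOT NOT A   [De Morgan]
≡ (C OR NOT A OR (NOT C AND NOT E)) AND A   [double negation]
≡ (C AND A) OR (NOT A AND A) OR (NOT C AND NOT E AND A)   [distribute AND over OR]
≡ (C AND A) OR (NOT C AND NOT E AND A)   [simplify]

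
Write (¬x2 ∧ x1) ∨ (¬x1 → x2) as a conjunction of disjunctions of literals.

(¬x2 ∧ x1) ∨ (¬x1 → x2)
≡ (¬x2 ∧ x1) ∨ ¬¬x1 ∨ x2   — eliminate →
≡ (¬x2 ∧ x1) ∨ x1 ∨ x2   — double negation
≡ (¬x2 ∨ x1 ∨ x2) ∧ (x1 ∨ x1 ∨ x2)   — distribute ∨ over ∧
≡ x1 ∨ x2   — simplify

x1 ∨ x2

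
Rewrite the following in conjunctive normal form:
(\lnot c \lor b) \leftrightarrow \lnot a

(c \lor \lnot a) \land (\lnot b \lor \lnot a) \land (a \lor \lnot c \lor b)

(\lnot c \lor b) \leftrightarrow \lnot a
≡ ((\lnot c \lor b) \to \lnot a) \land (\lnot a \to (\lnot c \lor b))   (eliminate \leftrightarrow)
≡ (\lnot (\lnot c \lor b) \lor \lnot a) \land (\lnot a \to (\lnot c \lor b))   (eliminate \to)
≡ (\lnot (\lnot c \lor b) \lor \lnot a) \land (\lnot \lnot a \lor \lnot c \lor b)   (eliminate \to)
≡ ((\lnot \lnot c \land \lnot b) \lor \lnot a) \land (\lnot \lnot a \lor \lnot c \lor b)   (De Morgan)
≡ ((c \land \lnot b) \lor \lnot a) \land (\lnot \lnot a \lor \lnot c \lor b)   (double negation)
≡ ((c \land \lnot b) \lor \lnot a) \land (a \lor \lnot c \lor b)   (double negation)
≡ (c \lor \lnot a) \land (\lnot b \lor \lnot a) \land (a \lor \lnot c \lor b)   (distribute \lor over \land)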